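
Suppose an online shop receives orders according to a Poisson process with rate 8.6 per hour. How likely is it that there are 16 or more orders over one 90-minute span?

0.2276

Over the interval, μ = 8.6 × 1.5 = 12.9 (a 90-minute span = 1.5 hours).
P(N ≥ 16) = 1 − P(N ≤ 15) = 1 − Σ_{j=0}^{15} e^(−μ) μ^j/j! ≈ 0.2276.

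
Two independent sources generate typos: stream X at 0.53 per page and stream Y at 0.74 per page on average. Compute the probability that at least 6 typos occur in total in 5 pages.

0.6088

Independent Poisson processes superpose: combined rate λ = 0.53 + 0.74 = 1.27 per page.
Over the interval, μ = 1.27 × 5 = 6.35 (5 pages).
P(N ≥ 6) = 1 − P(N ≤ 5) ≈ 0.6088.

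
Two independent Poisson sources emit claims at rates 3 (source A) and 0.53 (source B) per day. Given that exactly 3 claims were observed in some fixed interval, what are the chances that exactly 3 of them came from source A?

Given the total, each event is independently from source A with probability p = λ_A/(λ_A+λ_B) = 3/3.53 ≈ 0.8499.
So K ~ Binomial(3, 3/3.53): P(K = 3) = C(3,3) · (3/3.53)^3 · (0.53/3.53)^0 ≈ 0.6138.

0.6138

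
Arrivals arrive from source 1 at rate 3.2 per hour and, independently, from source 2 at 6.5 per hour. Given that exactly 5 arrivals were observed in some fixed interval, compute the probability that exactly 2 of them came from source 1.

0.3275

Given the total, each event is independently from source 1 with probability p = λ_1/(λ_1+λ_2) = 3.2/9.7 ≈ 0.3299.
So K ~ Binomial(5, 3.2/9.7): P(K = 2) = C(5,2) · (3.2/9.7)^2 · (6.5/9.7)^3 ≈ 0.3275.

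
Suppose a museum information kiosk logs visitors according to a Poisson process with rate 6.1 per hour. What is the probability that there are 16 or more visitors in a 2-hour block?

0.1704

Over the interval, μ = 6.1 × 2 = 12.2 (a 2-hour block = 2 hours).
P(N ≥ 16) = 1 − P(N ≤ 15) = 1 − Σ_{j=0}^{15} e^(−μ) μ^j/j! ≈ 0.1704.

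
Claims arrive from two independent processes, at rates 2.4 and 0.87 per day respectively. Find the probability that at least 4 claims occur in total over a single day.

Independent Poisson processes superpose: combined rate λ = 2.4 + 0.87 = 3.27 per day.
So μ = 3.27.
P(N ≥ 4) = 1 − P(N ≤ 3) ≈ 0.4130.

0.4130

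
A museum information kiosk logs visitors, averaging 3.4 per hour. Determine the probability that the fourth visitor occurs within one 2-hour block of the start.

0.9072

Over the interval, μ = 3.4 × 2 = 6.8 (a 2-hour block = 2 hours).
The fourth arrival falls in the interval iff at least 4 events occur there: P(S_4 ≤ t) = P(N ≥ 4) = 1 − P(N ≤ 3) ≈ 0.9072.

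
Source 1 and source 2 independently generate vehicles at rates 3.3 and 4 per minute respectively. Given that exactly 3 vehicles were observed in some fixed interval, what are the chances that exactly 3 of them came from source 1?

0.0924

Given the total, each event is independently from source 1 with probability p = λ_1/(λ_1+λ_2) = 3.3/7.3 ≈ 0.4521.
So K ~ Binomial(3, 3.3/7.3): P(K = 3) = C(3,3) · (3.3/7.3)^3 · (4/7.3)^0 ≈ 0.0924.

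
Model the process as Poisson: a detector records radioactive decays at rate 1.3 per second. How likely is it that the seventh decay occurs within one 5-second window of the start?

Over the interval, μ = 1.3 × 5 = 6.5 (a 5-second window = 5 seconds).
The seventh arrival falls in the interval iff at least 7 events occur there: P(S_7 ≤ t) = P(N ≥ 7) = 1 − P(N ≤ 6) ≈ 0.4735.

0.4735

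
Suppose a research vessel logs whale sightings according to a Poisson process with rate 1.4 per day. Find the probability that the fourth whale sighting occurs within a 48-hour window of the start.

Over the interval, μ = 1.4 × 2 = 2.8 (a 48-hour window = 2 days).
The fourth arrival falls in the interval iff at least 4 events occur there: P(S_4 ≤ t) = P(N ≥ 4) = 1 − P(N ≤ 3) ≈ 0.3081.

0.3081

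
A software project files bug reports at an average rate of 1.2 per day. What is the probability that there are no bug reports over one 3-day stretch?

0.0273

Over the interval, μ = 1.2 × 3 = 3.6 (a 3-day stretch = 3 days).
P(N = 0) = e^(−μ) μ^0/0! = e^(−3.6) · 3.6^0/1 ≈ 0.0273.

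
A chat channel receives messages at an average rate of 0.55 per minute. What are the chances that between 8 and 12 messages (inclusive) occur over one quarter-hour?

0.5048

Over the interval, μ = 0.55 × 15 = 8.25 (a quarter-hour = 15 minutes).
P(8 ≤ N ≤ 12) = Σ_{j=8}^{12} e^(−8.25) · 8.25^j/j! ≈ 0.5048.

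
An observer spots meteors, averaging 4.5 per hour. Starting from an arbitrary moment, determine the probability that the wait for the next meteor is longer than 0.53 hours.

The wait for the next event is exponential with rate λ = 4.5 per hour.
P(T > 0.53) = e^(−λt) = e^(−4.5 × 0.53) = e^(−2.385) ≈ 0.0921.

0.0921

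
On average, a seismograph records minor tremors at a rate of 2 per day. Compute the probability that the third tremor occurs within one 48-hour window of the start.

Over the interval, μ = 2 × 2 = 4 (a 48-hour window = 2 days).
The third arrival falls in the interval iff at least 3 events occur there: P(S_3 ≤ t) = P(N ≥ 3) = 1 − P(N ≤ 2) ≈ 0.7619.

0.7619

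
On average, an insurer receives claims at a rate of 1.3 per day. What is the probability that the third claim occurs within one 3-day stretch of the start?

0.7469

Over the interval, μ = 1.3 × 3 = 3.9 (a 3-day stretch = 3 days).
The third arrival falls in the interval iff at least 3 events occur there: P(S_3 ≤ t) = P(N ≥ 3) = 1 − P(N ≤ 2) ≈ 0.7469.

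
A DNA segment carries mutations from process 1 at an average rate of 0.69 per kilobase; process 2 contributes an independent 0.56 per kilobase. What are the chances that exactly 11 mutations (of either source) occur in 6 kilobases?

0.0585

Independent Poisson processes superpose: combined rate λ = 0.69 + 0.56 = 1.25 per kilobase.
Over the interval, μ = 1.25 × 6 = 7.5 (6 kilobases).
P(N = 11) = e^(−7.5) · 7.5^11/11! ≈ 0.0585.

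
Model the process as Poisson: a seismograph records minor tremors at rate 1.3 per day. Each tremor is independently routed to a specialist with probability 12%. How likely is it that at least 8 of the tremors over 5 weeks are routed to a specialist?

0.1856

Thinning: the tremors that are routed to a specialist themselves form a Poisson process with rate 0.12 × 1.3 = 0.156 per day.
Over the interval, μ = 0.156 × 35 = 5.46 (5 weeks = 35 days).
P(N ≥ 8) = 1 − P(N ≤ 7) ≈ 0.1856.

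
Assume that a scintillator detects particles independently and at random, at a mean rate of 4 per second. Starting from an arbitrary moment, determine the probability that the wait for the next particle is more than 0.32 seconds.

0.2780

The wait for the next event is exponential with rate λ = 4 per second.
P(T > 0.32) = e^(−λt) = e^(−4 × 0.32) = e^(−1.28) ≈ 0.2780.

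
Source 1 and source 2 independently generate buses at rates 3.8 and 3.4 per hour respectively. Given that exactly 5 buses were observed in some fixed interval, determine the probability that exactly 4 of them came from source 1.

Given the total, each event is independently from source 1 with probability p = λ_1/(λ_1+λ_2) = 3.8/7.2 ≈ 0.5278.
So K ~ Binomial(5, 3.8/7.2): P(K = 4) = C(5,4) · (3.8/7.2)^4 · (3.4/7.2)^1 ≈ 0.1832.

0.1832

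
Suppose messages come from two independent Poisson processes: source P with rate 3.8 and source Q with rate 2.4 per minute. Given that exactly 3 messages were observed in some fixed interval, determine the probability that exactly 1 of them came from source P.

Given the total, each event is independently from source P with probability p = λ_P/(λ_P+λ_Q) = 3.8/6.2 ≈ 0.6129.
So K ~ Binomial(3, 3.8/6.2): P(K = 1) = C(3,1) · (3.8/6.2)^1 · (2.4/6.2)^2 ≈ 0.2755.

0.2755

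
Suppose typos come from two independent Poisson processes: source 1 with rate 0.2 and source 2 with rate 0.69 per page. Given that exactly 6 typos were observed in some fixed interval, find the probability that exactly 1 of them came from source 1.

0.3776

Given the total, each event is independently from source 1 with probability p = λ_1/(λ_1+λ_2) = 0.2/0.89 ≈ 0.2247.
So K ~ Binomial(6, 0.2/0.89): P(K = 1) = C(6,1) · (0.2/0.89)^1 · (0.69/0.89)^5 ≈ 0.3776.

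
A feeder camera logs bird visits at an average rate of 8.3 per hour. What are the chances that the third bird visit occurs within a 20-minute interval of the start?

0.5226

Over the interval, μ = 8.3 × 1/3 ≈ 2.76667 (a 20-minute interval = 1/3 hours).
The third arrival falls in the interval iff at least 3 events occur there: P(S_3 ≤ t) = P(N ≥ 3) = 1 − P(N ≤ 2) ≈ 0.5226.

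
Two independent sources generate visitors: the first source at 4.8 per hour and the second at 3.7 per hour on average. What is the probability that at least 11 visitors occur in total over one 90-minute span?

Independent Poisson processes superpose: combined rate λ = 4.8 + 3.7 = 8.5 per hour.
Over the interval, μ = 8.5 × 1.5 = 12.75 (a 90-minute span = 1.5 hours).
P(N ≥ 11) = 1 − P(N ≤ 10) ≈ 0.7262.

0.7262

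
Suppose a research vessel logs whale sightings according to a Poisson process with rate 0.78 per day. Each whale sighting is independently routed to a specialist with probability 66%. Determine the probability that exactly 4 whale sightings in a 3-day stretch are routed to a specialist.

0.0506

Thinning: the whale sightings that are routed to a specialist themselves form a Poisson process with rate 0.66 × 0.78 = 0.5148 per day.
Over the interval, μ = 0.5148 × 3 = 1.5444 (a 3-day stretch = 3 days).
P(N = 4) = e^(−1.5444) · 1.5444^4/4! ≈ 0.0506.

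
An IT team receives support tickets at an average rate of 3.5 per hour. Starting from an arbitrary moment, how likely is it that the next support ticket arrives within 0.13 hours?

Inter-arrival times are exponential with rate λ = 3.5 per hour.
P(T ≤ 0.13) = 1 − e^(−λt) = 1 − e^(−3.5 × 0.13) = 1 − e^(−0.455) ≈ 0.3656.

0.3656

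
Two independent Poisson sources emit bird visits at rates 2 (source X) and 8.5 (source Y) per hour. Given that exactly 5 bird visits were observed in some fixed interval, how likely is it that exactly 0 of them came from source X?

0.3477

Given the total, each event is independently from source X with probability p = λ_X/(λ_X+λ_Y) = 2/10.5 ≈ 0.1905.
So K ~ Binomial(5, 2/10.5): P(K = 0) = C(5,0) · (2/10.5)^0 · (8.5/10.5)^5 ≈ 0.3477.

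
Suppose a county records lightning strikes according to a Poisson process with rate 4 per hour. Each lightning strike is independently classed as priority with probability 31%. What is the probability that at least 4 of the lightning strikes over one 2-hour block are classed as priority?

0.2382

Thinning: the lightning strikes that are classed as priority themselves form a Poisson process with rate 0.31 × 4 = 1.24 per hour.
Over the interval, μ = 1.24 × 2 = 2.48 (a 2-hour block = 2 hours).
P(N ≥ 4) = 1 − P(N ≤ 3) ≈ 0.2382.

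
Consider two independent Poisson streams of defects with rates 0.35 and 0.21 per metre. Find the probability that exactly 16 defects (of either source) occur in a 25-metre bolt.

Independent Poisson processes superpose: combined rate λ = 0.35 + 0.21 = 0.56 per metre.
Over the interval, μ = 0.56 × 25 = 14 (a 25-metre bolt = 25 metres).
P(N = 16) = e^(−14) · 14^16/16! ≈ 0.0866.

0.0866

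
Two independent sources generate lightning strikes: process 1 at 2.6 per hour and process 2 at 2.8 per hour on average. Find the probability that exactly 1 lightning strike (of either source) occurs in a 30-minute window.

0.1815

Independent Poisson processes superpose: combined rate λ = 2.6 + 2.8 = 5.4 per hour.
Over the interval, μ = 5.4 × 0.5 = 2.7 (a 30-minute window = 0.5 hours).
P(N = 1) = e^(−2.7) · 2.7^1/1! ≈ 0.1815.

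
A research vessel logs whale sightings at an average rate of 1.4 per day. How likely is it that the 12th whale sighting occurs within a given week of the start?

Over the interval, μ = 1.4 × 7 = 9.8 (a week = 7 days).
The 12th arrival falls in the interval iff at least 12 events occur there: P(S_12 ≤ t) = P(N ≥ 12) = 1 − P(N ≤ 11) ≈ 0.2807.

0.2807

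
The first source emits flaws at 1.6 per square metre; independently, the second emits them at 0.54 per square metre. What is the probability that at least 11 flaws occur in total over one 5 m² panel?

0.5039

Independent Poisson processes superpose: combined rate λ = 1.6 + 0.54 = 2.14 per square metre.
Over the interval, μ = 2.14 × 5 = 10.7 (a 5 m² panel = 5 square metres).
P(N ≥ 11) = 1 − P(N ≤ 10) ≈ 0.5039.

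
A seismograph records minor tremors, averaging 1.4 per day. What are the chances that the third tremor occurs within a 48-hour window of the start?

0.5305

Over the interval, μ = 1.4 × 2 = 2.8 (a 48-hour window = 2 days).
The third arrival falls in the interval iff at least 3 events occur there: P(S_3 ≤ t) = P(N ≥ 3) = 1 − P(N ≤ 2) ≈ 0.5305.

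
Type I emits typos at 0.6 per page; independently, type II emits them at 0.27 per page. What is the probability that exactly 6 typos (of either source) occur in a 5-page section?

Independent Poisson processes superpose: combined rate λ = 0.6 + 0.27 = 0.87 per page.
Over the interval, μ = 0.87 × 5 = 4.35 (a 5-page section = 5 pages).
P(N = 6) = e^(−4.35) · 4.35^6/6! ≈ 0.1215.

0.1215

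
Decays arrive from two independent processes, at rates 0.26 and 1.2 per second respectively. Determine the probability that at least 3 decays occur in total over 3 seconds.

0.8125

Independent Poisson processes superpose: combined rate λ = 0.26 + 1.2 = 1.46 per second.
Over the interval, μ = 1.46 × 3 = 4.38 (3 seconds).
P(N ≥ 3) = 1 − P(N ≤ 2) ≈ 0.8125.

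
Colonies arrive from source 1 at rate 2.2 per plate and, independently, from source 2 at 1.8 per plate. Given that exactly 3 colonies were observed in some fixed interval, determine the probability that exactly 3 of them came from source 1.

Given the total, each event is independently from source 1 with probability p = λ_1/(λ_1+λ_2) = 2.2/4 = 0.5500.
So K ~ Binomial(3, 2.2/4): P(K = 3) = C(3,3) · (2.2/4)^3 · (1.8/4)^0 ≈ 0.1664.

0.1664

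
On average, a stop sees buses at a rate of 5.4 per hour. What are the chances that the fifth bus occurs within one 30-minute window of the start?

Over the interval, μ = 5.4 × 0.5 = 2.7 (a 30-minute window = 0.5 hours).
The fifth arrival falls in the interval iff at least 5 events occur there: P(S_5 ≤ t) = P(N ≥ 5) = 1 − P(N ≤ 4) ≈ 0.1371.

0.1371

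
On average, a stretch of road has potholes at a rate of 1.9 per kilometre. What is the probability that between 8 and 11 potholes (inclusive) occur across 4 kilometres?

Over the interval, μ = 1.9 × 4 = 7.6 (4 kilometres).
P(8 ≤ N ≤ 11) = Σ_{j=8}^{11} e^(−7.6) · 7.6^j/j! ≈ 0.4047.

0.4047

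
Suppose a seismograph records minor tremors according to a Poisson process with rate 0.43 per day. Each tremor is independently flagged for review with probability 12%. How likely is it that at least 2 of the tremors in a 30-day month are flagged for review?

Thinning: the tremors that are flagged for review themselves form a Poisson process with rate 0.12 × 0.43 = 0.0516 per day.
Over the interval, μ = 0.0516 × 30 = 1.548 (a 30-day month = 30 days).
P(N ≥ 2) = 1 − P(N ≤ 1) ≈ 0.4581.

0.4581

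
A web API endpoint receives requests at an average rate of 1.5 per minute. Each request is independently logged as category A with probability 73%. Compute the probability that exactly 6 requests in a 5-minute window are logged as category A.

Thinning: the requests that are logged as category A themselves form a Poisson process with rate 0.73 × 1.5 = 1.095 per minute.
Over the interval, μ = 1.095 × 5 = 5.475 (a 5-minute window = 5 minutes).
P(N = 6) = e^(−5.475) · 5.475^6/6! ≈ 0.1568.

0.1568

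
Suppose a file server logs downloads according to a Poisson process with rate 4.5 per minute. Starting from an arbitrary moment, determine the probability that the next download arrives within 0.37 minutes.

0.8108

Inter-arrival times are exponential with rate λ = 4.5 per minute.
P(T ≤ 0.37) = 1 − e^(−λt) = 1 − e^(−4.5 × 0.37) = 1 − e^(−1.665) ≈ 0.8108.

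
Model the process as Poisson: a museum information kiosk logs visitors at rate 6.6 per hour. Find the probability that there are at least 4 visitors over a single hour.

With mean μ = 6.6 per hour,
P(N ≥ 4) = 1 − P(N ≤ 3) = 1 − Σ_{j=0}^{3} e^(−μ) μ^j/j! ≈ 0.8948.

0.8948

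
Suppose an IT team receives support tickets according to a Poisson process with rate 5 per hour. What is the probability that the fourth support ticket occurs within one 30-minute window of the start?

0.2424

Over the interval, μ = 5 × 0.5 = 2.5 (a 30-minute window = 0.5 hours).
The fourth arrival falls in the interval iff at least 4 events occur there: P(S_4 ≤ t) = P(N ≥ 4) = 1 − P(N ≤ 3) ≈ 0.2424.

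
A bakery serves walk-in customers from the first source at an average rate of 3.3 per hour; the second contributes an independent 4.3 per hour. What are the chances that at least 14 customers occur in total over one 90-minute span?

0.2570

Independent Poisson processes superpose: combined rate λ = 3.3 + 4.3 = 7.6 per hour.
Over the interval, μ = 7.6 × 1.5 = 11.4 (a 90-minute span = 1.5 hours).
P(N ≥ 14) = 1 − P(N ≤ 13) ≈ 0.2570.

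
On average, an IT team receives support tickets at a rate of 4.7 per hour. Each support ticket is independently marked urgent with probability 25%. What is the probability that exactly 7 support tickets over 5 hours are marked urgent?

Thinning: the support tickets that are marked urgent themselves form a Poisson process with rate 0.25 × 4.7 = 1.175 per hour.
Over the interval, μ = 1.175 × 5 = 5.875 (5 hours).
P(N = 7) = e^(−5.875) · 5.875^7/7! ≈ 0.1346.

0.1346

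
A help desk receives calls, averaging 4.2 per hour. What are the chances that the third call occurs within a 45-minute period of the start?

Over the interval, μ = 4.2 × 0.75 = 3.15 (a 45-minute period = 0.75 hours).
The third arrival falls in the interval iff at least 3 events occur there: P(S_3 ≤ t) = P(N ≥ 3) = 1 − P(N ≤ 2) ≈ 0.6096.

0.6096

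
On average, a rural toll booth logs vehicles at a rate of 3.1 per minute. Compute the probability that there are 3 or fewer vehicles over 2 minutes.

Over the interval, μ = 3.1 × 2 = 6.2 (2 minutes).
P(N ≤ 3) = Σ_{j=0}^{3} e^(−μ) μ^j/j! ≈ 0.1342.

0.1342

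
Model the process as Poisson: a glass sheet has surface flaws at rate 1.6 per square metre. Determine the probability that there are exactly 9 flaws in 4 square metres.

0.0825

Over the interval, μ = 1.6 × 4 = 6.4 (4 square metres).
P(N = 9) = e^(−μ) μ^9/9! = e^(−6.4) · 6.4^9/362880 ≈ 0.0825.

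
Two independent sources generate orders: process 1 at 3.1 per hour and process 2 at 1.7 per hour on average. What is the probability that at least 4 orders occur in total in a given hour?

Independent Poisson processes superpose: combined rate λ = 3.1 + 1.7 = 4.8 per hour.
So μ = 4.8.
P(N ≥ 4) = 1 − P(N ≤ 3) ≈ 0.7058.

0.7058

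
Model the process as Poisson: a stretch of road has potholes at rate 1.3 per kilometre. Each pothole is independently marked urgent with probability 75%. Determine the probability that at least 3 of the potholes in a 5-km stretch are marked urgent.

0.8644

Thinning: the potholes that are marked urgent themselves form a Poisson process with rate 0.75 × 1.3 = 0.975 per kilometre.
Over the interval, μ = 0.975 × 5 = 4.875 (a 5-km stretch = 5 kilometres).
P(N ≥ 3) = 1 − P(N ≤ 2) ≈ 0.8644.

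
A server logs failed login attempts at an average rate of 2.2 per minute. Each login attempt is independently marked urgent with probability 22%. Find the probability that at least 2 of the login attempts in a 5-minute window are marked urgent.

Thinning: the login attempts that are marked urgent themselves form a Poisson process with rate 0.22 × 2.2 = 0.484 per minute.
Over the interval, μ = 0.484 × 5 = 2.42 (a 5-minute window = 5 minutes).
P(N ≥ 2) = 1 − P(N ≤ 1) ≈ 0.6959.

0.6959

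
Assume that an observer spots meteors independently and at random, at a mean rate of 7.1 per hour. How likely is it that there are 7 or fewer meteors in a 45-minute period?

Over the interval, μ = 7.1 × 0.75 = 5.325 (a 45-minute period = 0.75 hours).
P(N ≤ 7) = Σ_{j=0}^{7} e^(−μ) μ^j/j! ≈ 0.8306.

0.8306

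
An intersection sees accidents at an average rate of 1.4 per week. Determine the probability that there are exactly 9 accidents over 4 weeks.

0.0552

Over the interval, μ = 1.4 × 4 = 5.6 (4 weeks).
P(N = 9) = e^(−μ) μ^9/9! = e^(−5.6) · 5.6^9/362880 ≈ 0.0552.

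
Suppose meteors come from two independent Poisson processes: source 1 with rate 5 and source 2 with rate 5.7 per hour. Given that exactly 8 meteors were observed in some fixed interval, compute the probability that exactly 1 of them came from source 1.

Given the total, each event is independently from source 1 with probability p = λ_1/(λ_1+λ_2) = 5/10.7 ≈ 0.4673.
So K ~ Binomial(8, 5/10.7): P(K = 1) = C(8,1) · (5/10.7)^1 · (5.7/10.7)^7 ≈ 0.0455.

0.0455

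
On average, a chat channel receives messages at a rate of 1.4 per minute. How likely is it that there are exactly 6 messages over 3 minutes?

0.1143

Over the interval, μ = 1.4 × 3 = 4.2 (3 minutes).
P(N = 6) = e^(−μ) μ^6/6! = e^(−4.2) · 4.2^6/720 ≈ 0.1143.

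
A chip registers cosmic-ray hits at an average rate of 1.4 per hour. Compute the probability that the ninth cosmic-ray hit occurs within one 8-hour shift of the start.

0.7853

Over the interval, μ = 1.4 × 8 = 11.2 (an 8-hour shift = 8 hours).
The ninth arrival falls in the interval iff at least 9 events occur there: P(S_9 ≤ t) = P(N ≥ 9) = 1 − P(N ≤ 8) ≈ 0.7853.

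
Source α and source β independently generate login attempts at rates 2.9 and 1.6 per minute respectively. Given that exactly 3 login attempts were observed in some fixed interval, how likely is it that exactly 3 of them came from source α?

0.2676

Given the total, each event is independently from source α with probability p = λ_α/(λ_α+λ_β) = 2.9/4.5 ≈ 0.6444.
So K ~ Binomial(3, 2.9/4.5): P(K = 3) = C(3,3) · (2.9/4.5)^3 · (1.6/4.5)^0 ≈ 0.2676.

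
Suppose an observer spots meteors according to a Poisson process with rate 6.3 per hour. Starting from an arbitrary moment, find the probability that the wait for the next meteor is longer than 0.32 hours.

The wait for the next event is exponential with rate λ = 6.3 per hour.
P(T > 0.32) = e^(−λt) = e^(−6.3 × 0.32) = e^(−2.016) ≈ 0.1332.

0.1332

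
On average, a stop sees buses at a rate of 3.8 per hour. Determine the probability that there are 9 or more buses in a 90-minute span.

0.1234

Over the interval, μ = 3.8 × 1.5 = 5.7 (a 90-minute span = 1.5 hours).
P(N ≥ 9) = 1 − P(N ≤ 8) = 1 − Σ_{j=0}^{8} e^(−μ) μ^j/j! ≈ 0.1234.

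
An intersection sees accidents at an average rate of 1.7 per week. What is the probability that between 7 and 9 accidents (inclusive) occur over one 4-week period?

0.3703

Over the interval, μ = 1.7 × 4 = 6.8 (a 4-week period = 4 weeks).
P(7 ≤ N ≤ 9) = Σ_{j=7}^{9} e^(−6.8) · 6.8^j/j! ≈ 0.3703.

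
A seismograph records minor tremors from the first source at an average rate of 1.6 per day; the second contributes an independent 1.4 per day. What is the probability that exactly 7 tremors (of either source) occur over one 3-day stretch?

Independent Poisson processes superpose: combined rate λ = 1.6 + 1.4 = 3 per day.
Over the interval, μ = 3 × 3 = 9 (a 3-day stretch = 3 days).
P(N = 7) = e^(−9) · 9^7/7! ≈ 0.1171.

0.1171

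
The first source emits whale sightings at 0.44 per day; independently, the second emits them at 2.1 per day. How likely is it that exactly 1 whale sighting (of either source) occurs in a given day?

0.2003

Independent Poisson processes superpose: combined rate λ = 0.44 + 2.1 = 2.54 per day.
So μ = 2.54.
P(N = 1) = e^(−2.54) · 2.54^1/1! ≈ 0.2003.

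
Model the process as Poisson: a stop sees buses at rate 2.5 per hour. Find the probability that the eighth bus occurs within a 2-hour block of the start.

Over the interval, μ = 2.5 × 2 = 5 (a 2-hour block = 2 hours).
The eighth arrival falls in the interval iff at least 8 events occur there: P(S_8 ≤ t) = P(N ≥ 8) = 1 − P(N ≤ 7) ≈ 0.1334.

0.1334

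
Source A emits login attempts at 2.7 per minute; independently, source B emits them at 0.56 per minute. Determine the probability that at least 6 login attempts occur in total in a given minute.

Independent Poisson processes superpose: combined rate λ = 2.7 + 0.56 = 3.26 per minute.
So μ = 3.26.
P(N ≥ 6) = 1 − P(N ≤ 5) ≈ 0.1124.

0.1124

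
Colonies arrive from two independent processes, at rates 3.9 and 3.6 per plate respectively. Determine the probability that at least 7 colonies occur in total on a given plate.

0.6218

Independent Poisson processes superpose: combined rate λ = 3.9 + 3.6 = 7.5 per plate.
So μ = 7.5.
P(N ≥ 7) = 1 − P(N ≤ 6) ≈ 0.6218.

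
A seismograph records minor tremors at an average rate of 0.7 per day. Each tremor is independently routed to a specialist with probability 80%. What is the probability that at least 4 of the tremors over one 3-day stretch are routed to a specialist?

Thinning: the tremors that are routed to a specialist themselves form a Poisson process with rate 0.8 × 0.7 = 0.56 per day.
Over the interval, μ = 0.56 × 3 = 1.68 (a 3-day stretch = 3 days).
P(N ≥ 4) = 1 − P(N ≤ 3) ≈ 0.0902.

0.0902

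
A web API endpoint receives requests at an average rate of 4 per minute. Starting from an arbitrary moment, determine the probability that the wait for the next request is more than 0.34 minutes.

0.2567

The wait for the next event is exponential with rate λ = 4 per minute.
P(T > 0.34) = e^(−λt) = e^(−4 × 0.34) = e^(−1.36) ≈ 0.2567.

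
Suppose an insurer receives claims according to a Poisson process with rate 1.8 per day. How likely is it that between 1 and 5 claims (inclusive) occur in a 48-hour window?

0.8168

Over the interval, μ = 1.8 × 2 = 3.6 (a 48-hour window = 2 days).
P(1 ≤ N ≤ 5) = Σ_{j=1}^{5} e^(−3.6) · 3.6^j/j! ≈ 0.8168.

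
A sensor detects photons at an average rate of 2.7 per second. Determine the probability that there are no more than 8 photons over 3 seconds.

0.5786

Over the interval, μ = 2.7 × 3 = 8.1 (3 seconds).
P(N ≤ 8) = Σ_{j=0}^{8} e^(−μ) μ^j/j! ≈ 0.5786.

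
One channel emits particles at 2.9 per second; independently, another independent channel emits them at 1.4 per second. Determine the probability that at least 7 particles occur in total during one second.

0.1442

Independent Poisson processes superpose: combined rate λ = 2.9 + 1.4 = 4.3 per second.
So μ = 4.3.
P(N ≥ 7) = 1 − P(N ≤ 6) ≈ 0.1442.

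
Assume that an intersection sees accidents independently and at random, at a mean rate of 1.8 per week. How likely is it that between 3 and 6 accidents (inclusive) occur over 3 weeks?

0.6069

Over the interval, μ = 1.8 × 3 = 5.4 (3 weeks).
P(3 ≤ N ≤ 6) = Σ_{j=3}^{6} e^(−5.4) · 5.4^j/j! ≈ 0.6069.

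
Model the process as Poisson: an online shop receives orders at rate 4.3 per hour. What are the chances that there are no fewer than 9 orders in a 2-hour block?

0.4906

Over the interval, μ = 4.3 × 2 = 8.6 (a 2-hour block = 2 hours).
P(N ≥ 9) = 1 − P(N ≤ 8) = 1 − Σ_{j=0}^{8} e^(−μ) μ^j/j! ≈ 0.4906.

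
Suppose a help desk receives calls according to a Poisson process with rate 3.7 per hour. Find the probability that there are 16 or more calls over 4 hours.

Over the interval, μ = 3.7 × 4 = 14.8 (4 hours).
P(N ≥ 16) = 1 − P(N ≤ 15) = 1 − Σ_{j=0}^{15} e^(−μ) μ^j/j! ≈ 0.4114.

0.4114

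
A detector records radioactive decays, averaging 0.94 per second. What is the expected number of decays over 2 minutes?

112.8

E[N] = λt = 0.94 × 120 = 112.8 (2 minutes = 120 seconds).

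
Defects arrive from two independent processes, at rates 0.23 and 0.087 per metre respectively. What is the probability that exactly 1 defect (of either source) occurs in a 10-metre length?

0.1332

Independent Poisson processes superpose: combined rate λ = 0.23 + 0.087 = 0.317 per metre.
Over the interval, μ = 0.317 × 10 = 3.17 (a 10-metre length = 10 metres).
P(N = 1) = e^(−3.17) · 3.17^1/1! ≈ 0.1332.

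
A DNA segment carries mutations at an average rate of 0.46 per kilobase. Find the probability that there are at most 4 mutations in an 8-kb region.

Over the interval, μ = 0.46 × 8 = 3.68 (an 8-kb region = 8 kilobases).
P(N ≤ 4) = Σ_{j=0}^{4} e^(−μ) μ^j/j! ≈ 0.6911.

0.6911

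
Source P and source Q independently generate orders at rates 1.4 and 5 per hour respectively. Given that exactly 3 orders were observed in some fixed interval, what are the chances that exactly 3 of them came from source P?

Given the total, each event is independently from source P with probability p = λ_P/(λ_P+λ_Q) = 1.4/6.4 ≈ 0.2187.
So K ~ Binomial(3, 1.4/6.4): P(K = 3) = C(3,3) · (1.4/6.4)^3 · (5/6.4)^0 ≈ 0.0105.

0.0105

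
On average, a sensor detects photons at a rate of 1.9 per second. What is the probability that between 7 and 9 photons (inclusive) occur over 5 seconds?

0.3569

Over the interval, μ = 1.9 × 5 = 9.5 (5 seconds).
P(7 ≤ N ≤ 9) = Σ_{j=7}^{9} e^(−9.5) · 9.5^j/j! ≈ 0.3569.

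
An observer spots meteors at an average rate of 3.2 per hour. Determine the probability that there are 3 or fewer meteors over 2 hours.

Over the interval, μ = 3.2 × 2 = 6.4 (2 hours).
P(N ≤ 3) = Σ_{j=0}^{3} e^(−μ) μ^j/j! ≈ 0.1189.

0.1189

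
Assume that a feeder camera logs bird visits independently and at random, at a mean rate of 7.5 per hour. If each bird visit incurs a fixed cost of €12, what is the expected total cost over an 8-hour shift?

E[N] = 7.5 × 8 = 60 (an 8-hour shift = 8 hours); E[cost] = 60 × €12 = €720.

€720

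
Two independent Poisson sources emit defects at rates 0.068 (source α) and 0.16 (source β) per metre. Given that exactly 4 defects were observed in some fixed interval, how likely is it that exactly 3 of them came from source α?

0.0745

Given the total, each event is independently from source α with probability p = λ_α/(λ_α+λ_β) = 0.068/0.228 ≈ 0.2982.
So K ~ Binomial(4, 0.068/0.228): P(K = 3) = C(4,3) · (0.068/0.228)^3 · (0.16/0.228)^1 ≈ 0.0745.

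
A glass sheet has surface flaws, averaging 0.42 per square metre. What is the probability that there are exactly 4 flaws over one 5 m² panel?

Over the interval, μ = 0.42 × 5 = 2.1 (a 5 m² panel = 5 square metres).
P(N = 4) = e^(−μ) μ^4/4! = e^(−2.1) · 2.1^4/24 ≈ 0.0992.

0.0992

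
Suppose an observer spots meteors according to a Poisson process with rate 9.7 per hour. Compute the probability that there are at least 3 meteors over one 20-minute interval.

Over the interval, μ = 9.7 × 1/3 ≈ 3.23333 (a 20-minute interval = 1/3 hours).
P(N ≥ 3) = 1 − P(N ≤ 2) = 1 − Σ_{j=0}^{2} e^(−μ) μ^j/j! ≈ 0.6270.

0.6270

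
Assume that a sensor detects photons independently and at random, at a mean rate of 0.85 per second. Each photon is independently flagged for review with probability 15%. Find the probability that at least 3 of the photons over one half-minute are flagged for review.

Thinning: the photons that are flagged for review themselves form a Poisson process with rate 0.15 × 0.85 = 0.1275 per second.
Over the interval, μ = 0.1275 × 30 = 3.825 (a half-minute = 30 seconds).
P(N ≥ 3) = 1 − P(N ≤ 2) ≈ 0.7351.

0.7351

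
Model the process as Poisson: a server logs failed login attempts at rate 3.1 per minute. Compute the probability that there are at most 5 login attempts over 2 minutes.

Over the interval, μ = 3.1 × 2 = 6.2 (2 minutes).
P(N ≤ 5) = Σ_{j=0}^{5} e^(−μ) μ^j/j! ≈ 0.4141.

0.4141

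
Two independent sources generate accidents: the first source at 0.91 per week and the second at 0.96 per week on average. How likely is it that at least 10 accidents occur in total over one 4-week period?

0.2213

Independent Poisson processes superpose: combined rate λ = 0.91 + 0.96 = 1.87 per week.
Over the interval, μ = 1.87 × 4 = 7.48 (a 4-week period = 4 weeks).
P(N ≥ 10) = 1 − P(N ≤ 9) ≈ 0.2213.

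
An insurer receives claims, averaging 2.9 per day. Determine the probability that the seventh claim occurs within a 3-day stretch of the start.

Over the interval, μ = 2.9 × 3 = 8.7 (a 3-day stretch = 3 days).
The seventh arrival falls in the interval iff at least 7 events occur there: P(S_7 ≤ t) = P(N ≥ 7) = 1 − P(N ≤ 6) ≈ 0.7645.

0.7645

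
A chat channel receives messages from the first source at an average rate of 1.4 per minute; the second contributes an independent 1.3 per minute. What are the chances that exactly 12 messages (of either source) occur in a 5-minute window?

Independent Poisson processes superpose: combined rate λ = 1.4 + 1.3 = 2.7 per minute.
Over the interval, μ = 2.7 × 5 = 13.5 (a 5-minute window = 5 minutes).
P(N = 12) = e^(−13.5) · 13.5^12/12! ≈ 0.1049.

0.1049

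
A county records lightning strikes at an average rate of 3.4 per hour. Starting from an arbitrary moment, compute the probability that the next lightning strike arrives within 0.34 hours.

0.6853

Inter-arrival times are exponential with rate λ = 3.4 per hour.
P(T ≤ 0.34) = 1 − e^(−λt) = 1 − e^(−3.4 × 0.34) = 1 − e^(−1.156) ≈ 0.6853.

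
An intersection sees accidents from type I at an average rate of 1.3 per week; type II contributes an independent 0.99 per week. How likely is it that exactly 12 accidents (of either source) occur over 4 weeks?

0.0766

Independent Poisson processes superpose: combined rate λ = 1.3 + 0.99 = 2.29 per week.
Over the interval, μ = 2.29 × 4 = 9.16 (4 weeks).
P(N = 12) = e^(−9.16) · 9.16^12/12! ≈ 0.0766.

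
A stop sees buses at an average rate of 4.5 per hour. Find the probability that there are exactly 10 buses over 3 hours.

Over the interval, μ = 4.5 × 3 = 13.5 (3 hours).
P(N = 10) = e^(−μ) μ^10/10! = e^(−13.5) · 13.5^10/3628800 ≈ 0.0760.

0.0760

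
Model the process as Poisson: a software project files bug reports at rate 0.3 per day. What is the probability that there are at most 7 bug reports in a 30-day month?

Over the interval, μ = 0.3 × 30 = 9 (a 30-day month = 30 days).
P(N ≤ 7) = Σ_{j=0}^{7} e^(−μ) μ^j/j! ≈ 0.3239.

0.3239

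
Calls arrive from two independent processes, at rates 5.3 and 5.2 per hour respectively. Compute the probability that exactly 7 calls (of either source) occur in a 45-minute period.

Independent Poisson processes superpose: combined rate λ = 5.3 + 5.2 = 10.5 per hour.
Over the interval, μ = 10.5 × 0.75 = 7.875 (a 45-minute period = 0.75 hours).
P(N = 7) = e^(−7.875) · 7.875^7/7! ≈ 0.1417.

0.1417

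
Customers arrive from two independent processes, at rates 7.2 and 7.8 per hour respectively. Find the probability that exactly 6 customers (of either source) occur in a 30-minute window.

Independent Poisson processes superpose: combined rate λ = 7.2 + 7.8 = 15 per hour.
Over the interval, μ = 15 × 0.5 = 7.5 (a 30-minute window = 0.5 hours).
P(N = 6) = e^(−7.5) · 7.5^6/6! ≈ 0.1367.

0.1367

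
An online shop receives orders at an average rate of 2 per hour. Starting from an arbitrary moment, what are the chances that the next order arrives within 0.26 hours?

0.4055

Inter-arrival times are exponential with rate λ = 2 per hour.
P(T ≤ 0.26) = 1 − e^(−λt) = 1 − e^(−2 × 0.26) = 1 − e^(−0.52) ≈ 0.4055.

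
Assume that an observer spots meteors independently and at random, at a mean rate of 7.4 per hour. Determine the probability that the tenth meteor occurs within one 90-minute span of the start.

Over the interval, μ = 7.4 × 1.5 = 11.1 (a 90-minute span = 1.5 hours).
The tenth arrival falls in the interval iff at least 10 events occur there: P(S_10 ≤ t) = P(N ≥ 10) = 1 − P(N ≤ 9) ≈ 0.6702.

0.6702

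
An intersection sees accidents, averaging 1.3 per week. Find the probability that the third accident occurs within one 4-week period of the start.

Over the interval, μ = 1.3 × 4 = 5.2 (a 4-week period = 4 weeks).
The third arrival falls in the interval iff at least 3 events occur there: P(S_3 ≤ t) = P(N ≥ 3) = 1 − P(N ≤ 2) ≈ 0.8912.

0.8912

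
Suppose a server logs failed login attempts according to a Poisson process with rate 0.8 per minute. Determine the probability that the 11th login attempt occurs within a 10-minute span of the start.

Over the interval, μ = 0.8 × 10 = 8 (a 10-minute span = 10 minutes).
The 11th arrival falls in the interval iff at least 11 events occur there: P(S_11 ≤ t) = P(N ≥ 11) = 1 − P(N ≤ 10) ≈ 0.1841.

0.1841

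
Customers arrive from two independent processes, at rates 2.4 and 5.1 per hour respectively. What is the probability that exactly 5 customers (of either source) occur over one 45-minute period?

Independent Poisson processes superpose: combined rate λ = 2.4 + 5.1 = 7.5 per hour.
Over the interval, μ = 7.5 × 0.75 = 5.625 (a 45-minute period = 0.75 hours).
P(N = 5) = e^(−5.625) · 5.625^5/5! ≈ 0.1692.

0.1692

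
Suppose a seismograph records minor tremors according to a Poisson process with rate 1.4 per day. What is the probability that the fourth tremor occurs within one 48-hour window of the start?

0.3081

Over the interval, μ = 1.4 × 2 = 2.8 (a 48-hour window = 2 days).
The fourth arrival falls in the interval iff at least 4 events occur there: P(S_4 ≤ t) = P(N ≥ 4) = 1 − P(N ≤ 3) ≈ 0.3081.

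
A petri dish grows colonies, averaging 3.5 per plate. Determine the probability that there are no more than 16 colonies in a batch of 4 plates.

Over the interval, μ = 3.5 × 4 = 14 (a batch of 4 plates = 4 plates).
P(N ≤ 16) = Σ_{j=0}^{16} e^(−μ) μ^j/j! ≈ 0.7559.

0.7559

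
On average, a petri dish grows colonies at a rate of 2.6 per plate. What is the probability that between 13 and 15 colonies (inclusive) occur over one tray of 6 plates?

Over the interval, μ = 2.6 × 6 = 15.6 (a tray of 6 plates = 6 plates).
P(13 ≤ N ≤ 15) = Σ_{j=13}^{15} e^(−15.6) · 15.6^j/j! ≈ 0.2860.

0.2860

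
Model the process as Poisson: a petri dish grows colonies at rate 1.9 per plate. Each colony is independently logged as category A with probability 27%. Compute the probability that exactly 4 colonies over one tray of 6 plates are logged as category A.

Thinning: the colonies that are logged as category A themselves form a Poisson process with rate 0.27 × 1.9 = 0.513 per plate.
Over the interval, μ = 0.513 × 6 = 3.078 (a tray of 6 plates = 6 plates).
P(N = 4) = e^(−3.078) · 3.078^4/4! ≈ 0.1722.

0.1722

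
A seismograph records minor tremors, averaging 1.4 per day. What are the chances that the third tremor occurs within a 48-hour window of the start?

0.5305

Over the interval, μ = 1.4 × 2 = 2.8 (a 48-hour window = 2 days).
The third arrival falls in the interval iff at least 3 events occur there: P(S_3 ≤ t) = P(N ≥ 3) = 1 − P(N ≤ 2) ≈ 0.5305.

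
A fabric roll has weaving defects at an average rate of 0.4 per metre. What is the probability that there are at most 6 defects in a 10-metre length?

Over the interval, μ = 0.4 × 10 = 4 (a 10-metre length = 10 metres).
P(N ≤ 6) = Σ_{j=0}^{6} e^(−μ) μ^j/j! ≈ 0.8893.

0.8893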